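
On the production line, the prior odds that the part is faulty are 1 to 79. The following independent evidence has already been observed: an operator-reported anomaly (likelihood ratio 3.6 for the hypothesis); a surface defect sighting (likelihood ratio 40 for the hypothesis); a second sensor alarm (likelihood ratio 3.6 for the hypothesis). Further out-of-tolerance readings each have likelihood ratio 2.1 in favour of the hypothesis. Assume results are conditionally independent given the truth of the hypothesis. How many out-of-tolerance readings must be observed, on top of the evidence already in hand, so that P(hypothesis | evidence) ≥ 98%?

3

Prior odds = 1/79.
Combined Bayes factor of the evidence already in hand = 3.6 × 40 × 3.6 = 518.4.
Odds after that evidence = (1/79) × 518.4 = 2592/395.
Target odds = 0.98/0.02 = 49.
Need 2.1ⁿ ≥ 49 ÷ (2592/395) = 19355/2592.
2.1² = 4.41 falls short of 19355/2592 but 2.1³ = 9.261 reaches it, so n = 3.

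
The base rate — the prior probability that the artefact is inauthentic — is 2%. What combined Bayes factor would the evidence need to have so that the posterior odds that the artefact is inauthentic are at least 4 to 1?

196

Prior odds = 0.02/0.98 = 1/49.
Target odds = 4.
Required Bayes factor = 4 ÷ (1/49) = 196.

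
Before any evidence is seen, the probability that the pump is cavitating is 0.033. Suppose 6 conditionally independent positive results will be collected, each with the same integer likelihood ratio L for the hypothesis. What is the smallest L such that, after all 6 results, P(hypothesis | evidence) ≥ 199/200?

5

Prior odds = 0.033/0.967 = 33/967.
Target odds = 0.995/0.005 = 199.
Need L⁶ ≥ 199 ÷ (33/967) = 192433/33.
4⁶ = 4096 < 192433/33 ≤ 15625 = 5⁶, so L = 5.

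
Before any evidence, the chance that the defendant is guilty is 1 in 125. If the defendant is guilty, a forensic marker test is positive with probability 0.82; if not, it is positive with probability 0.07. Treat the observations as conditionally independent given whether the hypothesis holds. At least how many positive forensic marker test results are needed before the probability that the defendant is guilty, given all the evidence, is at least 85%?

Prior odds: 0.008 ÷ 0.992 = 1/124.
Likelihood ratio of a positive = 0.82/0.07 = 82/7.
Target odds: 0.85 ÷ 0.15 = 17/3.
Require (82/7)ⁿ ≥ 17/3 ÷ (1/124) = 2108/3.
(82/7)² = 6724/49 falls short of 2108/3 but (82/7)³ = 551368/343 reaches it, so n = 3.

3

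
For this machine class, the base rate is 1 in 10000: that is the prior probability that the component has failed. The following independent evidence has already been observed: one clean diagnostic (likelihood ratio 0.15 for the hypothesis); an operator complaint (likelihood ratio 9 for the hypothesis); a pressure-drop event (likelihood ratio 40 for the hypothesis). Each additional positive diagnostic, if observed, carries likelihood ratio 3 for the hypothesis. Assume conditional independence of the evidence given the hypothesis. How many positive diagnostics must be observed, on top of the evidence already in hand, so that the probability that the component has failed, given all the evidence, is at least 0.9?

Prior odds = 0.0001/0.9999 = 1/9999.
Combined Bayes factor of the evidence already in hand = 0.15 × 9 × 40 = 54.
Odds after that evidence = (1/9999) × 54 = 6/1111.
Target odds = 0.9/0.1 = 9.
Need 3ⁿ ≥ 9 ÷ (6/1111) = 1666.5.
3⁶ = 729 falls short of 1666.5 but 3⁷ = 2187 reaches it, so n = 7.

7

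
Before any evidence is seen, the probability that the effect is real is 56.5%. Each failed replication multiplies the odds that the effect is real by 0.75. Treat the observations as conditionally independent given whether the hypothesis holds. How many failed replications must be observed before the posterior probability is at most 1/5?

Prior odds: 0.565 ÷ 0.435 = 113/87.
Likelihood ratio per failed replication = 0.75.
Target posterior odds = 0.2/0.8 = 0.25.
Require 0.75ⁿ ≤ 0.25 ÷ (113/87) = 87/452.
0.75⁵ = 243/1024 is still above 87/452 but 0.75⁶ = 729/4096 is at or below it, so n = 6.

6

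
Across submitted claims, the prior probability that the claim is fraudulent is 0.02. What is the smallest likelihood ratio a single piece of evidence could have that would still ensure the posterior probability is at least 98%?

Prior odds = 0.02/0.98 = 1/49.
Target odds = 0.98/0.02 = 49.
Required Bayes factor = 49 ÷ (1/49) = 2401.

2401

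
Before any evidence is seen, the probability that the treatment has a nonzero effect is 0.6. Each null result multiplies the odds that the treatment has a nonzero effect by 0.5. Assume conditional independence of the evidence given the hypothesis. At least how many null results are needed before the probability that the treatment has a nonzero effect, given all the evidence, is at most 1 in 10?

4

Prior odds = 0.6/0.4 = 1.5.
Likelihood ratio per null result = 0.5.
Target posterior odds = 0.1/0.9 = 1/9.
Require 0.5ⁿ ≤ 1/9 ÷ 1.5 = 2/27.
0.5³ = 0.125 is still above 2/27 but 0.5⁴ = 0.0625 is at or below it, so n = 4.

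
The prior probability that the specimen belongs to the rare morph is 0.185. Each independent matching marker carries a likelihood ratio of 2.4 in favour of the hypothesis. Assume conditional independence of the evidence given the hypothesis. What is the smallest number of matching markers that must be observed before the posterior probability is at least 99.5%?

8

Prior odds: 0.185 ÷ 0.815 = 37/163.
Likelihood ratio per matching marker = 2.4.
Target odds: 0.995 ÷ 0.005 = 199.
Need (37/163) × 2.4ⁿ ≥ 199, i.e. 2.4ⁿ ≥ 32437/37.
2.4⁷ = 35831808/78125 falls short of 32437/37 but 2.4⁸ = 429981696/390625 reaches it, so n = 8.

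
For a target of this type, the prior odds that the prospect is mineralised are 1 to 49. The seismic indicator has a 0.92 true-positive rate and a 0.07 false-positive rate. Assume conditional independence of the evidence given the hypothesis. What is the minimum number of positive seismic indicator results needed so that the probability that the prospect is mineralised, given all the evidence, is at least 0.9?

Prior odds = 1/49.
Likelihood ratio of a positive result = 0.92/0.07 = 92/7.
Target odds: 0.9 ÷ 0.1 = 9.
Require (92/7)ⁿ ≥ 9 ÷ (1/49) = 441.
(92/7)² = 8464/49 falls short of 441 but (92/7)³ = 778688/343 reaches it, so n = 3.

3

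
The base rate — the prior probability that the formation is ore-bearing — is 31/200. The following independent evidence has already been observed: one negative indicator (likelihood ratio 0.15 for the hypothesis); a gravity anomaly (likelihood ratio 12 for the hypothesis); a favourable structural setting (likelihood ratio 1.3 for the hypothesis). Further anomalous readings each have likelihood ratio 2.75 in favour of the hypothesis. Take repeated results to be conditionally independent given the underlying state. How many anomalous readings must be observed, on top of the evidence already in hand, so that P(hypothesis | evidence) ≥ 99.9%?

8

Prior odds = 0.155/0.845 = 31/169.
Combined Bayes factor of the evidence already in hand = 0.15 × 12 × 1.3 = 2.34.
Odds after that evidence = (31/169) × 2.34 = 279/650.
Target odds = 0.999/0.001 = 999.
Need 2.75ⁿ ≥ 999 ÷ (279/650) = 72150/31.
2.75⁷ = 19487171/16384 falls short of 72150/31 but 2.75⁸ = 214358881/65536 reaches it, so n = 8.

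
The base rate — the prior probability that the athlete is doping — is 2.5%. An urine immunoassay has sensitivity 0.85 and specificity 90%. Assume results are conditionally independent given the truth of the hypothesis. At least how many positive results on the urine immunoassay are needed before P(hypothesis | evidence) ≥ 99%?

Prior odds = 0.025/0.975 = 1/39.
False-positive rate = 1 − 0.9 = 0.1; likelihood ratio of a positive = 0.85/0.1 = 8.5.
Target posterior odds = 0.99/0.01 = 99.
Require 8.5ⁿ ≥ 99 ÷ (1/39) = 3861.
8.5³ = 614.125 falls short of 3861 but 8.5⁴ = 5220.0625 reaches it, so n = 4.

4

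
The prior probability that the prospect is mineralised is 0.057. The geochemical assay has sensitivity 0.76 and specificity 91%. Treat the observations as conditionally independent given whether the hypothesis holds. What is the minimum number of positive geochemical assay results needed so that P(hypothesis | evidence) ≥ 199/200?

Prior odds: 0.057 ÷ 0.943 = 57/943.
False-positive rate = 1 − 0.91 = 0.09; likelihood ratio of a positive = 0.76/0.09 = 76/9.
Target posterior odds = 0.995/0.005 = 199.
Need (57/943) × (76/9)ⁿ ≥ 199, i.e. (76/9)ⁿ ≥ 187657/57.
(76/9)³ = 438976/729 falls short of 187657/57 but (76/9)⁴ = 33362176/6561 reaches it, so n = 4.

4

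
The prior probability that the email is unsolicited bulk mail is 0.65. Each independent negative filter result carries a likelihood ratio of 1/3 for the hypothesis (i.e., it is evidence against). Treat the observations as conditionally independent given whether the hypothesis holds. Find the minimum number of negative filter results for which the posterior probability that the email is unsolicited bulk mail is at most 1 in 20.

4

Prior odds: 0.65 ÷ 0.35 = 13/7.
Likelihood ratio per negative filter result = 1/3.
Target posterior odds = 0.05/0.95 = 1/19.
Need (13/7) × (1/3)ⁿ ≤ 1/19, i.e. (1/3)ⁿ ≤ 7/247.
(1/3)³ = 1/27 is still above 7/247 but (1/3)⁴ = 1/81 is at or below it, so n = 4.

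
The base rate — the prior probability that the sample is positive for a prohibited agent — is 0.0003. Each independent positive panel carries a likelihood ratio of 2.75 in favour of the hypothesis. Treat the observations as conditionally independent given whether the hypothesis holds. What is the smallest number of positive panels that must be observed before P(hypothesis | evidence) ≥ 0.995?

14

Prior odds = 0.0003/0.9997 = 3/9997.
Likelihood ratio per positive panel = 2.75.
Target odds: 0.995 ÷ 0.005 = 199.
Require 2.75ⁿ ≥ 199 ÷ (3/9997) = 1989403/3.
2.75¹³ ≈514428 falls short of 1989403/3 but 2.75¹⁴ ≈1.41468e+06 reaches it, so n = 14.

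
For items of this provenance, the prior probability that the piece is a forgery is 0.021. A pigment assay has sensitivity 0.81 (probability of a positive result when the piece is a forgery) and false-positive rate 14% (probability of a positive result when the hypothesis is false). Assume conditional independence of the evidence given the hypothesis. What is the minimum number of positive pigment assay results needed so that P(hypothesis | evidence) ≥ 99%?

Prior odds: 0.021 ÷ 0.979 = 21/979.
Likelihood ratio of a positive result = 0.81/0.14 = 81/14.
Target posterior odds = 0.99/0.01 = 99.
Require (81/14)ⁿ ≥ 99 ÷ (21/979) = 32307/7.
(81/14)⁴ = 43046721/38416 falls short of 32307/7 but (81/14)⁵ ≈6483.13 reaches it, so n = 5.

5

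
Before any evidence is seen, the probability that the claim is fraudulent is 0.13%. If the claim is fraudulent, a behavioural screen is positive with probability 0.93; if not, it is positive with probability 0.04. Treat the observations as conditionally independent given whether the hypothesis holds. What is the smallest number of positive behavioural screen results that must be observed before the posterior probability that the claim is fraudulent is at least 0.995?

Prior odds = 0.0013/0.9987 = 13/9987.
Likelihood ratio of a positive = 0.93/0.04 = 23.25.
Target odds: 0.995 ÷ 0.005 = 199.
Need (13/9987) × 23.25ⁿ ≥ 199, i.e. 23.25ⁿ ≥ 1987413/13.
23.25³ = 804357/64 falls short of 1987413/13 but 23.25⁴ = 74805201/256 reaches it, so n = 4.

4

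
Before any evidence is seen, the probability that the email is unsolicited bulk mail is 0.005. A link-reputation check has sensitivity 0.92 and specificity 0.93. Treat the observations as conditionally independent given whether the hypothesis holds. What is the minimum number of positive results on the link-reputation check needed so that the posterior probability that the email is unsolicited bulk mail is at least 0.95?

4

Prior odds: 0.005 ÷ 0.995 = 1/199.
False-positive rate = 1 − 0.93 = 0.07; likelihood ratio of a positive = 0.92/0.07 = 92/7.
Target posterior odds = 0.95/0.05 = 19.
Need (1/199) × (92/7)ⁿ ≥ 19, i.e. (92/7)ⁿ ≥ 3781.
(92/7)³ = 778688/343 falls short of 3781 but (92/7)⁴ = 71639296/2401 reaches it, so n = 4.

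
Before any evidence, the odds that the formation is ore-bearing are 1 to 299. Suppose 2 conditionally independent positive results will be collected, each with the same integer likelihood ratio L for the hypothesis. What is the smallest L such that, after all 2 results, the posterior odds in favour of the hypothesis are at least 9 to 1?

52

Prior odds = 1/299.
Target odds = 9.
Need L² ≥ 9 ÷ (1/299) = 2691.
51² = 2601 < 2691 ≤ 2704 = 52², so L = 52.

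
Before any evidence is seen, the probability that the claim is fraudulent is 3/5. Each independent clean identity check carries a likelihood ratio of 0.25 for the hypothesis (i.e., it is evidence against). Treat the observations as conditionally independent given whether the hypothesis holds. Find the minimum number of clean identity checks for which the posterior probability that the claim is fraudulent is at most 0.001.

Prior odds = 0.6/0.4 = 1.5.
Likelihood ratio per clean identity check = 0.25.
Target odds: 0.001 ÷ 0.999 = 1/999.
Require 0.25ⁿ ≤ 1/999 ÷ 1.5 = 2/2997.
0.25⁵ = 1/1024 is still above 2/2997 but 0.25⁶ = 1/4096 is at or below it, so n = 6.

6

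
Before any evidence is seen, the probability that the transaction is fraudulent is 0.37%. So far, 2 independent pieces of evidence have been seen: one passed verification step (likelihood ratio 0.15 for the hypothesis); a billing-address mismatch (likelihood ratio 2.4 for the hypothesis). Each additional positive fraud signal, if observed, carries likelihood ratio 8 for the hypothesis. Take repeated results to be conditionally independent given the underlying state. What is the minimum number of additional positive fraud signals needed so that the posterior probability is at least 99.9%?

Prior odds = 0.0037/0.9963 = 37/9963.
Combined Bayes factor of the evidence already in hand = 0.15 × 2.4 = 0.36.
Odds after that evidence = (37/9963) × 0.36 = 37/27675.
Target odds = 0.999/0.001 = 999.
Need 8ⁿ ≥ 999 ÷ (37/27675) = 747225.
8⁶ = 262144 falls short of 747225 but 8⁷ = 2097152 reaches it, so n = 7.

7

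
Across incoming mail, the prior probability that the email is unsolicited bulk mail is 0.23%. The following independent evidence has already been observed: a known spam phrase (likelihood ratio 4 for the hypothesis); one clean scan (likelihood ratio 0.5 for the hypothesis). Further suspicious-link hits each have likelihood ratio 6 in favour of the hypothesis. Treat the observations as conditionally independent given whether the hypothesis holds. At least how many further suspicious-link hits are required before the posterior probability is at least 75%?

Prior odds = 0.0023/0.9977 = 23/9977.
Combined Bayes factor of the evidence already in hand = 4 × 0.5 = 2.
Odds after that evidence = (23/9977) × 2 = 46/9977.
Target odds = 0.75/0.25 = 3.
Need 6ⁿ ≥ 3 ÷ (46/9977) = 29931/46.
6³ = 216 falls short of 29931/46 but 6⁴ = 1296 reaches it, so n = 4.

4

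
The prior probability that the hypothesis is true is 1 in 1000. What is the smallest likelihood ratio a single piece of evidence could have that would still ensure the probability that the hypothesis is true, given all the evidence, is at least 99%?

Prior odds = 0.001/0.999 = 1/999.
Target odds = 0.99/0.01 = 99.
Required Bayes factor = 99 ÷ (1/999) = 98901.

98901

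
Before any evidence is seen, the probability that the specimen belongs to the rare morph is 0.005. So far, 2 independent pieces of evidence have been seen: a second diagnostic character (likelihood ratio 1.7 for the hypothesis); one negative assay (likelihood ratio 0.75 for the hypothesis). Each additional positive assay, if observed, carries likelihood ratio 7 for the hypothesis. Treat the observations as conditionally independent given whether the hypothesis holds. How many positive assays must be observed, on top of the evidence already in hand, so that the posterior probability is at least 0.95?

Prior odds = 0.005/0.995 = 1/199.
Combined Bayes factor of the evidence already in hand = 1.7 × 0.75 = 1.275.
Odds after that evidence = (1/199) × 1.275 = 51/7960.
Target odds = 0.95/0.05 = 19.
Need 7ⁿ ≥ 19 ÷ (51/7960) = 151240/51.
7⁴ = 2401 falls short of 151240/51 but 7⁵ = 16807 reaches it, so n = 5.

5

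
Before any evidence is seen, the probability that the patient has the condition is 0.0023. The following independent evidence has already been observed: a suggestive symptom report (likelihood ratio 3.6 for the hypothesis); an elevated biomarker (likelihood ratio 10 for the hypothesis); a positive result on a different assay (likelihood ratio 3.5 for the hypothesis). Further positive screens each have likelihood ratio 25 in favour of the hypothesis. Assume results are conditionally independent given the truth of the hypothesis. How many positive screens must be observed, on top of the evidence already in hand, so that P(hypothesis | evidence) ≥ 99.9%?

3

Prior odds = 0.0023/0.9977 = 23/9977.
Combined Bayes factor of the evidence already in hand = 3.6 × 10 × 3.5 = 126.
Odds after that evidence = (23/9977) × 126 = 2898/9977.
Target odds = 0.999/0.001 = 999.
Need 25ⁿ ≥ 999 ÷ (2898/9977) = 1107447/322.
25² = 625 falls short of 1107447/322 but 25³ = 15625 reaches it, so n = 3.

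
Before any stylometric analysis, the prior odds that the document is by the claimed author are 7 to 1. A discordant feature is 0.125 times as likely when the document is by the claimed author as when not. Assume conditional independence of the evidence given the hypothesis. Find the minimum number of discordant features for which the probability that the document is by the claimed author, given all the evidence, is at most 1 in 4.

2

Prior odds = 7.
Likelihood ratio per discordant feature = 0.125.
Target odds: 0.25 ÷ 0.75 = 1/3.
Need 7 × 0.125ⁿ ≤ 1/3, i.e. 0.125ⁿ ≤ 1/21.
0.125¹ = 0.125 is still above 1/21 but 0.125² = 0.015625 is at or below it, so n = 2.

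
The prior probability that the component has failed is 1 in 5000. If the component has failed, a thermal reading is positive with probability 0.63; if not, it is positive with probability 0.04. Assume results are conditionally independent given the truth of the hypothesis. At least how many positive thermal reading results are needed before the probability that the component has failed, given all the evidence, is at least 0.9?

4

Prior odds = 0.0002/0.9998 = 1/4999.
Likelihood ratio of a positive = 0.63/0.04 = 15.75.
Target odds: 0.9 ÷ 0.1 = 9.
Require 15.75ⁿ ≥ 9 ÷ (1/4999) = 44991.
15.75³ = 3906.984375 falls short of 44991 but 15.75⁴ = 15752961/256 reaches it, so n = 4.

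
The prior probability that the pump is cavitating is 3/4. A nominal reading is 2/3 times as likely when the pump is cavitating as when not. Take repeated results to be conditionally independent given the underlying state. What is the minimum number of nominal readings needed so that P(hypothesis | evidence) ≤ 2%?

13

Prior odds = 0.75/0.25 = 3.
Likelihood ratio per nominal reading = 2/3.
Target odds: 0.02 ÷ 0.98 = 1/49.
Need 3 × (2/3)ⁿ ≤ 1/49, i.e. (2/3)ⁿ ≤ 1/147.
(2/3)¹² = 4096/531441 is still above 1/147 but (2/3)¹³ = 8192/1594323 is at or below it, so n = 13.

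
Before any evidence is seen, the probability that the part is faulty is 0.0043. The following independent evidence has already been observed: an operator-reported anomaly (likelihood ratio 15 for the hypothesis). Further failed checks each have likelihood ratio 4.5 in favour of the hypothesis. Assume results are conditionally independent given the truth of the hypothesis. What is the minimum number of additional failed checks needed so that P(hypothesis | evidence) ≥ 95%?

Prior odds = 0.0043/0.9957 = 43/9957.
Bayes factor of the evidence already in hand = 15.
Odds after that evidence = (43/9957) × 15 = 215/3319.
Target odds = 0.95/0.05 = 19.
Need 4.5ⁿ ≥ 19 ÷ (215/3319) = 63061/215.
4.5³ = 91.125 falls short of 63061/215 but 4.5⁴ = 410.0625 reaches it, so n = 4.

4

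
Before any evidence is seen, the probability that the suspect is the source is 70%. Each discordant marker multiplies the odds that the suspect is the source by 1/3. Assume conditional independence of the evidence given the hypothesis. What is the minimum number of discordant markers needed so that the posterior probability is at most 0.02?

5

Prior odds = 0.7/0.3 = 7/3.
Likelihood ratio per discordant marker = 1/3.
Target odds: 0.02 ÷ 0.98 = 1/49.
Need (7/3) × (1/3)ⁿ ≤ 1/49, i.e. (1/3)ⁿ ≤ 3/343.
(1/3)⁴ = 1/81 is still above 3/343 but (1/3)⁵ = 1/243 is at or below it, so n = 5.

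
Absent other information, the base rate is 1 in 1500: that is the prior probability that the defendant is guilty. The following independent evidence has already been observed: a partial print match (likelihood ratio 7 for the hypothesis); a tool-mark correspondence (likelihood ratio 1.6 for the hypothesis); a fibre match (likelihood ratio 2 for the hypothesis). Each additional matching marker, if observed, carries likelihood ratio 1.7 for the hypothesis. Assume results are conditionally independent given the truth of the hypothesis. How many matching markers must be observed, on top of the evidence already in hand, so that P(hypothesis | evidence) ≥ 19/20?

Prior odds = (1/1500)/(1499/1500) = 1/1499.
Combined Bayes factor of the evidence already in hand = 7 × 1.6 × 2 = 22.4.
Odds after that evidence = (1/1499) × 22.4 = 112/7495.
Target odds = 0.95/0.05 = 19.
Need 1.7ⁿ ≥ 19 ÷ (112/7495) = 142405/112.
1.7¹³ ≈990.458 falls short of 142405/112 but 1.7¹⁴ ≈1683.78 reaches it, so n = 14.

14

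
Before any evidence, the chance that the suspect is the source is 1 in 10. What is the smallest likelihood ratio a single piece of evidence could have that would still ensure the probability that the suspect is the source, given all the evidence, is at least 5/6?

Prior odds = 0.1/0.9 = 1/9.
Target odds = (5/6)/(1/6) = 5.
Required Bayes factor = 5 ÷ (1/9) = 45.

45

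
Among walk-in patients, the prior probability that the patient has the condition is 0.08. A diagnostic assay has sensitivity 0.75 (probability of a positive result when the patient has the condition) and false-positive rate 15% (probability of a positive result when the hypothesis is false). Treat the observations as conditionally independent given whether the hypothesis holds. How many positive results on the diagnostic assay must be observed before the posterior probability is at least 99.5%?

Prior odds = 0.08/0.92 = 2/23.
Likelihood ratio of a positive result = 0.75/0.15 = 5.
Target posterior odds = 0.995/0.005 = 199.
Require 5ⁿ ≥ 199 ÷ (2/23) = 2288.5.
5⁴ = 625 falls short of 2288.5 but 5⁵ = 3125 reaches it, so n = 5.

5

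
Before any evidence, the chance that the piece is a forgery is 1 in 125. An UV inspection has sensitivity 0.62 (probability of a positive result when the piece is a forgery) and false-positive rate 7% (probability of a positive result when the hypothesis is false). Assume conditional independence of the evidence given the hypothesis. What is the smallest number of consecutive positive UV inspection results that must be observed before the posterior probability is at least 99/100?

5

Prior odds: 0.008 ÷ 0.992 = 1/124.
Likelihood ratio of a positive result = 0.62/0.07 = 62/7.
Target posterior odds = 0.99/0.01 = 99.
Need (1/124) × (62/7)ⁿ ≥ 99, i.e. (62/7)ⁿ ≥ 12276.
(62/7)⁴ = 14776336/2401 falls short of 12276 but (62/7)⁵ = 916132832/16807 reaches it, so n = 5.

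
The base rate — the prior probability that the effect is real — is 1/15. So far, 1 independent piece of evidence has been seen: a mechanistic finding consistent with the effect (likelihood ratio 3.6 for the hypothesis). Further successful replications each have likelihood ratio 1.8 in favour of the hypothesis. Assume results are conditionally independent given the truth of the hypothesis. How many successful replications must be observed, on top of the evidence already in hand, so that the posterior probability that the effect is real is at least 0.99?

Prior odds = (1/15)/(14/15) = 1/14.
Bayes factor of the evidence already in hand = 3.6.
Odds after that evidence = (1/14) × 3.6 = 9/35.
Target odds = 0.99/0.01 = 99.
Need 1.8ⁿ ≥ 99 ÷ (9/35) = 385.
1.8¹⁰ ≈357.047 falls short of 385 but 1.8¹¹ ≈642.684 reaches it, so n = 11.

11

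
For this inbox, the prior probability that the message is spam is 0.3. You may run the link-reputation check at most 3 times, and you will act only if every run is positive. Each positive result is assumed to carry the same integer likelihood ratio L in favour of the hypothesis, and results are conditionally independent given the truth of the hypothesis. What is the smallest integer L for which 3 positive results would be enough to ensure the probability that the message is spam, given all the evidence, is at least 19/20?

Prior odds = 0.3/0.7 = 3/7.
Target odds = 0.95/0.05 = 19.
Need L³ ≥ 19 ÷ (3/7) = 133/3.
3³ = 27 < 133/3 ≤ 64 = 4³, so L = 4.

4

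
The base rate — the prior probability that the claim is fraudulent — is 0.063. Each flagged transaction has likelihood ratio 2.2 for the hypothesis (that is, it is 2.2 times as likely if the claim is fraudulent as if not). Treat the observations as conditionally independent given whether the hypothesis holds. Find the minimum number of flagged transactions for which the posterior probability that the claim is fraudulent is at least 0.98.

9

Prior odds = 0.063/0.937 = 63/937.
Likelihood ratio per flagged transaction = 2.2.
Target posterior odds = 0.98/0.02 = 49.
Require 2.2ⁿ ≥ 49 ÷ (63/937) = 6559/9.
2.2⁸ = 214358881/390625 falls short of 6559/9 but 2.2⁹ ≈1207.27 reaches it, so n = 9.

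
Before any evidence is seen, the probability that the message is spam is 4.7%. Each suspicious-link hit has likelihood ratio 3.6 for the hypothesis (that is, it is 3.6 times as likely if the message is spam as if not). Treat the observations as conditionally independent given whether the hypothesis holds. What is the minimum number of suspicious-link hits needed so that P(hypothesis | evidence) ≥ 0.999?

Prior odds: 0.047 ÷ 0.953 = 47/953.
Likelihood ratio per suspicious-link hit = 3.6.
Target odds: 0.999 ÷ 0.001 = 999.
Need (47/953) × 3.6ⁿ ≥ 999, i.e. 3.6ⁿ ≥ 952047/47.
3.6⁷ = 612220032/78125 falls short of 952047/47 but 3.6⁸ ≈28211.1 reaches it, so n = 8.

8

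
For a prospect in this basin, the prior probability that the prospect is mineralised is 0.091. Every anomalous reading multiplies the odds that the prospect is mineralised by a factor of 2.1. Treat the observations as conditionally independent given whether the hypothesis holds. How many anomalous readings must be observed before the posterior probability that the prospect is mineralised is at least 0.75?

5

Prior odds: 0.091 ÷ 0.909 = 91/909.
Likelihood ratio per anomalous reading = 2.1.
Target odds: 0.75 ÷ 0.25 = 3.
Need (91/909) × 2.1ⁿ ≥ 3, i.e. 2.1ⁿ ≥ 2727/91.
2.1⁴ = 19.4481 falls short of 2727/91 but 2.1⁵ = 4084101/100000 reaches it, so n = 5.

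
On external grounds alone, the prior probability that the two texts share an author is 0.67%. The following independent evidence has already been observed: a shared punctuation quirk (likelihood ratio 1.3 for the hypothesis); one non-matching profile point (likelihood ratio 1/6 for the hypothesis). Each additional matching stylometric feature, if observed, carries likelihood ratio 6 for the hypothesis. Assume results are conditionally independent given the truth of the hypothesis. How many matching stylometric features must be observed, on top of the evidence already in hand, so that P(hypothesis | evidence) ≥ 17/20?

Prior odds = 0.0067/0.9933 = 67/9933.
Combined Bayes factor of the evidence already in hand = 1.3 × (1/6) = 13/60.
Odds after that evidence = (67/9933) × 13/60 = 871/595980.
Target odds = 0.85/0.15 = 17/3.
Need 6ⁿ ≥ 17/3 ÷ (871/595980) = 3377220/871.
6⁴ = 1296 falls short of 3377220/871 but 6⁵ = 7776 reaches it, so n = 5.

5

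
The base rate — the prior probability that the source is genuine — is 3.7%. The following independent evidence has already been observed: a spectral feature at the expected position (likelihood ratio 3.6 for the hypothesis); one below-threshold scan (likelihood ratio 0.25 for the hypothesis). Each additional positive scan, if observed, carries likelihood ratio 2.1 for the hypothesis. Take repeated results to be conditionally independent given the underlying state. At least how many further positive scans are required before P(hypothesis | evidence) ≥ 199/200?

Prior odds = 0.037/0.963 = 37/963.
Combined Bayes factor of the evidence already in hand = 3.6 × 0.25 = 0.9.
Odds after that evidence = (37/963) × 0.9 = 37/1070.
Target odds = 0.995/0.005 = 199.
Need 2.1ⁿ ≥ 199 ÷ (37/1070) = 212930/37.
2.1¹¹ ≈3502.78 falls short of 212930/37 but 2.1¹² ≈7355.83 reaches it, so n = 12.

12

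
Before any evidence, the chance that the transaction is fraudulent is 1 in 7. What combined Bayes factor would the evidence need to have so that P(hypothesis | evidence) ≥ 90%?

54

Prior odds = (1/7)/(6/7) = 1/6.
Target odds = 0.9/0.1 = 9.
Required Bayes factor = 9 ÷ (1/6) = 54.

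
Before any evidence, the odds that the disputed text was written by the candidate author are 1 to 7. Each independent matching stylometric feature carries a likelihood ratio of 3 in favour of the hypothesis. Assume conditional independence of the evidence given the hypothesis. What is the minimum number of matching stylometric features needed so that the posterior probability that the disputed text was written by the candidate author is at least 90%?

4

Prior odds = 1/7.
Likelihood ratio per matching stylometric feature = 3.
Target posterior odds = 0.9/0.1 = 9.
Need (1/7) × 3ⁿ ≥ 9, i.e. 3ⁿ ≥ 63.
3³ = 27 falls short of 63 but 3⁴ = 81 reaches it, so n = 4.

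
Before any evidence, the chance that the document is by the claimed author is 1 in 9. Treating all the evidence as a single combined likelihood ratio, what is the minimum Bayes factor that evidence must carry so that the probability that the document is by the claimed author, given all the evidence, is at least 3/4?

Prior odds = (1/9)/(8/9) = 0.125.
Target odds = 0.75/0.25 = 3.
Required Bayes factor = 3 ÷ 0.125 = 24.

24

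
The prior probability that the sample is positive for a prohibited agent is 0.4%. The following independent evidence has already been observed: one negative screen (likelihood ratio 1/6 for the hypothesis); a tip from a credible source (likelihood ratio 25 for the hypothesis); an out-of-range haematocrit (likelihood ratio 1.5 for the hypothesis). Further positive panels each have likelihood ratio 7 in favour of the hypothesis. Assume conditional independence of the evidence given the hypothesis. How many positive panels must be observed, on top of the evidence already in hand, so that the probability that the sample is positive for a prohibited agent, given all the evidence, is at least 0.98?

4

Prior odds = 0.004/0.996 = 1/249.
Combined Bayes factor of the evidence already in hand = (1/6) × 25 × 1.5 = 6.25.
Odds after that evidence = (1/249) × 6.25 = 25/996.
Target odds = 0.98/0.02 = 49.
Need 7ⁿ ≥ 49 ÷ (25/996) = 1952.16.
7³ = 343 falls short of 1952.16 but 7⁴ = 2401 reaches it, so n = 4.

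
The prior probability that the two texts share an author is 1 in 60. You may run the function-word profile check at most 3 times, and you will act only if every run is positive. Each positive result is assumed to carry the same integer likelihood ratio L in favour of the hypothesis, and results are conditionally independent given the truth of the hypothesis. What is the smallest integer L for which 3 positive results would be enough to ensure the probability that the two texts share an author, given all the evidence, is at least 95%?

11

Prior odds = (1/60)/(59/60) = 1/59.
Target odds = 0.95/0.05 = 19.
Need L³ ≥ 19 ÷ (1/59) = 1121.
10³ = 1000 < 1121 ≤ 1331 = 11³, so L = 11.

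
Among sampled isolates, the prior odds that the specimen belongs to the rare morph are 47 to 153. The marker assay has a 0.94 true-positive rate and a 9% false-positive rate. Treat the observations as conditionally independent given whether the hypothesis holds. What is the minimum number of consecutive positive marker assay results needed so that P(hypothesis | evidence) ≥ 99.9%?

4

Prior odds = 47/153.
Likelihood ratio of a positive result = 0.94/0.09 = 94/9.
Target posterior odds = 0.999/0.001 = 999.
Require (94/9)ⁿ ≥ 999 ÷ (47/153) = 152847/47.
(94/9)³ = 830584/729 falls short of 152847/47 but (94/9)⁴ = 78074896/6561 reaches it, so n = 4.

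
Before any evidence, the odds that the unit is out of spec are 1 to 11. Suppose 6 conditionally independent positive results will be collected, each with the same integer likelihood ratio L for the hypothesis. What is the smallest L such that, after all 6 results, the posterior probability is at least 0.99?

Prior odds = 1/11.
Target odds = 0.99/0.01 = 99.
Need L⁶ ≥ 99 ÷ (1/11) = 1089.
3⁶ = 729 < 1089 ≤ 4096 = 4⁶, so L = 4.

4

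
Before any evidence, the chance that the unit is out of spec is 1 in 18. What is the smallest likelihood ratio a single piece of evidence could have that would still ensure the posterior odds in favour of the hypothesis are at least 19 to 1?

323

Prior odds = (1/18)/(17/18) = 1/17.
Target odds = 19.
Required Bayes factor = 19 ÷ (1/17) = 323.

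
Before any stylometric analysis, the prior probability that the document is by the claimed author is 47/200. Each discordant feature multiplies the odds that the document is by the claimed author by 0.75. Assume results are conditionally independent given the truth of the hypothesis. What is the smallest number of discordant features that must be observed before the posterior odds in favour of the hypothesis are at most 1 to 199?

Prior odds: 0.235 ÷ 0.765 = 47/153.
Likelihood ratio per discordant feature = 0.75.
Target odds = 1/199.
Require 0.75ⁿ ≤ 1/199 ÷ (47/153) = 153/9353.
0.75¹⁴ = 4782969/268435456 is still above 153/9353 but 0.75¹⁵ ≈0.0133635 is at or below it, so n = 15.

15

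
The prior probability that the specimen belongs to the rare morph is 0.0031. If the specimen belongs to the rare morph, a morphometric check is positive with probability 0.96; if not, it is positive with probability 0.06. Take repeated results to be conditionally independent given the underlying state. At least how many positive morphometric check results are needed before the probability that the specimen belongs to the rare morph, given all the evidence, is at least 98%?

4

Prior odds = 0.0031/0.9969 = 31/9969.
Likelihood ratio of a positive = 0.96/0.06 = 16.
Target posterior odds = 0.98/0.02 = 49.
Require 16ⁿ ≥ 49 ÷ (31/9969) = 488481/31.
16³ = 4096 falls short of 488481/31 but 16⁴ = 65536 reaches it, so n = 4.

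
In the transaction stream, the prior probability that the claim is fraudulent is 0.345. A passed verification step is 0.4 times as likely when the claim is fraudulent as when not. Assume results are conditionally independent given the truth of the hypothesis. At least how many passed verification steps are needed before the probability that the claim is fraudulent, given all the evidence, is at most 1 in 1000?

7

Prior odds: 0.345 ÷ 0.655 = 69/131.
Likelihood ratio per passed verification step = 0.4.
Target odds: 0.001 ÷ 0.999 = 1/999.
Require 0.4ⁿ ≤ 1/999 ÷ (69/131) = 131/68931.
0.4⁶ = 64/15625 is still above 131/68931 but 0.4⁷ = 128/78125 is at or below it, so n = 7.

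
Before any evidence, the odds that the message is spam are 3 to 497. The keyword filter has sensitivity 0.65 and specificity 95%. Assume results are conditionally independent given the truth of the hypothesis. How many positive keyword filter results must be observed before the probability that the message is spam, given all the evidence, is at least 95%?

Prior odds = 3/497.
False-positive rate = 1 − 0.95 = 0.05; likelihood ratio of a positive = 0.65/0.05 = 13.
Target posterior odds = 0.95/0.05 = 19.
Require 13ⁿ ≥ 19 ÷ (3/497) = 9443/3.
13³ = 2197 falls short of 9443/3 but 13⁴ = 28561 reaches it, so n = 4.

4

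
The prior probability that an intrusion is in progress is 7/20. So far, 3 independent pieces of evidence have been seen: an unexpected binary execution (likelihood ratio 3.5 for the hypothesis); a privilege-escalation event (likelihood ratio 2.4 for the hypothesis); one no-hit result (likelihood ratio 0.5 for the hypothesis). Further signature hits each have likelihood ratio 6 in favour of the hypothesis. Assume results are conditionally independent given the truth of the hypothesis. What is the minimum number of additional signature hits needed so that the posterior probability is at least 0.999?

Prior odds = 0.35/0.65 = 7/13.
Combined Bayes factor of the evidence already in hand = 3.5 × 2.4 × 0.5 = 4.2.
Odds after that evidence = (7/13) × 4.2 = 147/65.
Target odds = 0.999/0.001 = 999.
Need 6ⁿ ≥ 999 ÷ (147/65) = 21645/49.
6³ = 216 falls short of 21645/49 but 6⁴ = 1296 reaches it, so n = 4.

4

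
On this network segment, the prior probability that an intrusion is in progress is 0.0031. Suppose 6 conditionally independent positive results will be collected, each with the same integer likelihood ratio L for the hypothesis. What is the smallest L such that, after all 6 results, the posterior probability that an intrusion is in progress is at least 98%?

6

Prior odds = 0.0031/0.9969 = 31/9969.
Target odds = 0.98/0.02 = 49.
Need L⁶ ≥ 49 ÷ (31/9969) = 488481/31.
5⁶ = 15625 < 488481/31 ≤ 46656 = 6⁶, so L = 6.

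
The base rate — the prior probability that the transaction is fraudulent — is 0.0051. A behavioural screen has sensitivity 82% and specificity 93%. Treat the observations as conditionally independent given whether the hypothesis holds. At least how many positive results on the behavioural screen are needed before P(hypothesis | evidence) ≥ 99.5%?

Prior odds: 0.0051 ÷ 0.9949 = 51/9949.
False-positive rate = 1 − 0.93 = 0.07; likelihood ratio of a positive = 0.82/0.07 = 82/7.
Target odds: 0.995 ÷ 0.005 = 199.
Require (82/7)ⁿ ≥ 199 ÷ (51/9949) = 1979851/51.
(82/7)⁴ = 45212176/2401 falls short of 1979851/51 but (82/7)⁵ ≈220587 reaches it, so n = 5.

5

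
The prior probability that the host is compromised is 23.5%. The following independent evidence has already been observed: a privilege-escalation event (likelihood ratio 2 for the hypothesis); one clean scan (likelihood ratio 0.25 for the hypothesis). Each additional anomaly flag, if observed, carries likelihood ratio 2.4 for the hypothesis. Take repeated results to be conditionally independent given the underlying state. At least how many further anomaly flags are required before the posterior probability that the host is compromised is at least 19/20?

6

Prior odds = 0.235/0.765 = 47/153.
Combined Bayes factor of the evidence already in hand = 2 × 0.25 = 0.5.
Odds after that evidence = (47/153) × 0.5 = 47/306.
Target odds = 0.95/0.05 = 19.
Need 2.4ⁿ ≥ 19 ÷ (47/306) = 5814/47.
2.4⁵ = 79.62624 falls short of 5814/47 but 2.4⁶ = 2985984/15625 reaches it, so n = 6.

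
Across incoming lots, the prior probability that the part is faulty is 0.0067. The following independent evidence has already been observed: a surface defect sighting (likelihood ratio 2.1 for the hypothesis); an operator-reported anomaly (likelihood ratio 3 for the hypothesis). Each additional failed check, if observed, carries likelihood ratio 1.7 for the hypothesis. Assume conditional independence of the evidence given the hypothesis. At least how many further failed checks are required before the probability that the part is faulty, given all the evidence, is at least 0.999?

Prior odds = 0.0067/0.9933 = 67/9933.
Combined Bayes factor of the evidence already in hand = 2.1 × 3 = 6.3.
Odds after that evidence = (67/9933) × 6.3 = 201/4730.
Target odds = 0.999/0.001 = 999.
Need 1.7ⁿ ≥ 999 ÷ (201/4730) = 1575090/67.
1.7¹⁸ ≈14063.1 falls short of 1575090/67 but 1.7¹⁹ ≈23907.2 reaches it, so n = 19.

19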